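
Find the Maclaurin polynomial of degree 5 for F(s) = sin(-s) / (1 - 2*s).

Multiply the numerator's expansion by the denominator's geometric series.
F(0) = 0
F′(0) = -1
F′′(0) = -4
F′′′(0) = -23
F^(4)(0) = -184
F^(5)(0) = -1841

-1841*s^5/120 - 23*s^4/3 - 23*s^3/6 - 2*s^2 - s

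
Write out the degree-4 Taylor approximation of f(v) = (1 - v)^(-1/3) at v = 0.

[v^0] = 1;  [v^1] = 1/3;  [v^2] = 2/9;  [v^3] = 14/81;  [v^4] = 35/243.

35*v^4/243 + 14*v^3/81 + 2*v^2/9 + v/3 + 1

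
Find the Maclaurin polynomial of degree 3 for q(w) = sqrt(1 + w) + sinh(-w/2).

w^3/24 - w^2/8 + 1

Expand each term separately and add.
[w^0] = 1;  [w^1] = 0;  [w^2] = -1/8;  [w^3] = 1/24.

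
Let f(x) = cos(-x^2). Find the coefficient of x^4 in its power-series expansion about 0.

f(0) = 1
f′(0) = 0
f′′(0) = 0
f′′′(0) = 0
f^(4)(0) = -12
The Taylor polynomial is Σ f^(k)(0)/k! · x^k.

-1/2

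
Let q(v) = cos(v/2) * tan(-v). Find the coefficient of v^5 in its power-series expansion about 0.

-181/1920

Multiply the two series term by term and collect like powers.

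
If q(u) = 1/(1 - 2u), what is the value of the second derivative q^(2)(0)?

The coefficient of u^2 in the expansion is 4, so q′′(0) = 2! * (4) = 8.

8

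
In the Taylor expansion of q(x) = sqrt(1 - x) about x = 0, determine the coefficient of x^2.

-1/8

[x^0] = 1;  [x^1] = -1/2;  [x^2] = -1/8.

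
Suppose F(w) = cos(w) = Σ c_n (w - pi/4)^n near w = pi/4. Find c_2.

-sqrt(2)/4

Differentiate repeatedly and evaluate at the center.
[(w - pi/4)^0] = sqrt(2)/2;  [(w - pi/4)^1] = -sqrt(2)/2;  [(w - pi/4)^2] = -sqrt(2)/4.
So c_2 = F′′(pi/4)/2! = -sqrt(2)/4.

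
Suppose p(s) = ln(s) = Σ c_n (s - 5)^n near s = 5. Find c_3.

1/375

[(s - 5)^0] = ln(5);  [(s - 5)^1] = 1/5;  [(s - 5)^2] = -1/50;  [(s - 5)^3] = 1/375.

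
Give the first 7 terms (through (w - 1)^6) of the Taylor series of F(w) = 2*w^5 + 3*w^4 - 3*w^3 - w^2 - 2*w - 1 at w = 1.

2*(w - 1)^5 + 13*(w - 1)^4 + 29*(w - 1)^3 + 28*(w - 1)^2 + 9*(w - 1) - 2

F(1) = -2
F′(1) = 9
F′′(1) = 56
F′′′(1) = 174
F^(4)(1) = 312
F^(5)(1) = 240
F^(6)(1) = 0
Dividing each by k! gives the coefficients c_0, ..., c_6.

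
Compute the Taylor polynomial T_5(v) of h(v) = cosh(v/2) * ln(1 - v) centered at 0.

Write out both Maclaurin series and multiply, keeping only the needed powers.
h(0) = 0
h′(0) = -1
h′′(0) = -1
h′′′(0) = -11/4
h^(4)(0) = -15/2
h^(5)(0) = -469/16
Then c_k = h^(k)(0)/k! gives each Taylor coefficient.

-469*v^5/1920 - 5*v^4/16 - 11*v^3/24 - v^2/2 - v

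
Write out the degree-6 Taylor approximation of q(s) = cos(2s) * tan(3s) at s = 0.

Write out both Maclaurin series and multiply, keeping only the needed powers.
q(0) = 0
q′(0) = 3
q′′(0) = 0
q′′′(0) = 18
q^(4)(0) = 0
q^(5)(0) = 1968
q^(6)(0) = 0

82*s^5/5 + 3*s^3 + 3*s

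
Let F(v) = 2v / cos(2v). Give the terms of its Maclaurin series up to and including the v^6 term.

20*v^5/3 + 4*v^3 + 2*v

Divide the numerator series by the denominator series (power-series long division).
F(0) = 0
F′(0) = 2
F′′(0) = 0
F′′′(0) = 24
F^(4)(0) = 0
F^(5)(0) = 800
F^(6)(0) = 0
Then c_k = F^(k)(0)/k! gives each Taylor coefficient.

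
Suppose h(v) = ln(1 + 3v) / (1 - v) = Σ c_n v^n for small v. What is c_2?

-3/2

Take the Cauchy product of the two expansions.
So c_2 = h′′(0)/2! = -3/2.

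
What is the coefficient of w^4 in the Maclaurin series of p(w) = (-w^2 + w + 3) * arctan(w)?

Shift and add copies of the series according to the polynomial's terms.
p(0) = 0
p′(0) = 3
p′′(0) = 2
p′′′(0) = -12
p^(4)(0) = -8
Then c_k = p^(k)(0)/k! gives each Taylor coefficient.

-1/3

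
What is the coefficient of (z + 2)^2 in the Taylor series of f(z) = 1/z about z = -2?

-1/8

f(-2) = -1/2
f′(-2) = -1/4
f′′(-2) = -1/4
So c_2 = f′′(-2)/2! = -1/8.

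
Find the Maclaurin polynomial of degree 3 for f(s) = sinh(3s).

9*s^3/2 + 3*s

Apply the Taylor formula c_k = f^(k)(a)/k!.
f(0) = 0
f′(0) = 3
f′′(0) = 0
f′′′(0) = 27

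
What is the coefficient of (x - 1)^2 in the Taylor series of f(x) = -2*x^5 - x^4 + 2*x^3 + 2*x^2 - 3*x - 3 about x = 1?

f(1) = -5
f′(1) = -7
f′′(1) = -36

-18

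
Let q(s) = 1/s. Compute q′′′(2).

Differentiate repeatedly and evaluate at the center.
From the series, [(s - 2)^3] q = -1/16; multiply by 3! = 6 to get -3/8.

-3/8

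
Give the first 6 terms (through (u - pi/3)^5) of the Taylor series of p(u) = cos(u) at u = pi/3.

-sqrt(3)*(u - pi/3)^5/240 + (u - pi/3)^4/48 + sqrt(3)*(u - pi/3)^3/12 - (u - pi/3)^2/4 - sqrt(3)*(u - pi/3)/2 + 1/2

Differentiate repeatedly and evaluate at the center.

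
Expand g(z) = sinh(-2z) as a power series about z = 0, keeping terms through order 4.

-4*z^3/3 - 2*z

Differentiate repeatedly and evaluate at the center.
g(0) = 0
g′(0) = -2
g′′(0) = 0
g′′′(0) = -8
g^(4)(0) = 0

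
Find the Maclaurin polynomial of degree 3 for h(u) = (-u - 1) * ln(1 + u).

u^3/6 - u^2/2 - u

Distribute the polynomial across the series and collect like powers.
h(0) = 0
h′(0) = -1
h′′(0) = -1
h′′′(0) = 1
The Taylor polynomial is Σ h^(k)(0)/k! · u^k.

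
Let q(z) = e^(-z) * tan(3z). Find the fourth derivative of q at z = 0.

Take the Cauchy product of the two expansions.
From the series, [z^4] q = -19/2; multiply by 4! = 24 to get -228.

-228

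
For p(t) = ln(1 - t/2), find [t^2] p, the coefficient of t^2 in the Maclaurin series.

p(0) = 0
p′(0) = -1/2
p′′(0) = -1/4
The Taylor polynomial is Σ p^(k)(0)/k! · t^k.

-1/8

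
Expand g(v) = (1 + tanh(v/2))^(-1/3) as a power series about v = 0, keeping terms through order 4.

-v^4/3888 - 5*v^3/648 + v^2/18 - v/6 + 1

Let u equal the inner series; expand the outer function in u and truncate.
[v^0] = 1;  [v^1] = -1/6;  [v^2] = 1/18;  [v^3] = -5/648;  [v^4] = -1/3888.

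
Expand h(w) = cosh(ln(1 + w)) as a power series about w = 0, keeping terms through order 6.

w^6/2 - w^5/2 + w^4/2 - w^3/2 + w^2/2 + 1

Substitute the inner expansion into the outer series and collect powers.
h(0) = 1
h′(0) = 0
h′′(0) = 1
h′′′(0) = -3
h^(4)(0) = 12
h^(5)(0) = -60
h^(6)(0) = 360
The Taylor polynomial is Σ h^(k)(0)/k! · w^k.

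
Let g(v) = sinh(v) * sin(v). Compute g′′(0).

Take the Cauchy product of the two expansions.
The coefficient of v^2 in the expansion is 1, so g′′(0) = 2! * (1) = 2.

2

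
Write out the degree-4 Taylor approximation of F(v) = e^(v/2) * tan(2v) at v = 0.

11*v^4/8 + 35*v^3/12 + v^2 + 2*v

Expand each factor separately, then convolve coefficients.
F(0) = 0
F′(0) = 2
F′′(0) = 2
F′′′(0) = 35/2
F^(4)(0) = 33
The Taylor polynomial is Σ F^(k)(0)/k! · v^k.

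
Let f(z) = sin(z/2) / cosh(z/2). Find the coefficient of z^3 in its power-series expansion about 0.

-1/12

Write the quotient as an unknown series and match coefficients against numerator = denominator · series.
f(0) = 0
f′(0) = 1/2
f′′(0) = 0
f′′′(0) = -1/2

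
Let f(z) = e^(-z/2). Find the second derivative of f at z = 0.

From the series, [z^2] f = 1/8; multiply by 2! = 2 to get 1/4.

1/4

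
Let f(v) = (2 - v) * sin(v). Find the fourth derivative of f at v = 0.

4

Multiply each power in the prefactor through the base expansion.
The coefficient of v^4 in the expansion is 1/6, so f^(4)(0) = 4! * (1/6) = 4.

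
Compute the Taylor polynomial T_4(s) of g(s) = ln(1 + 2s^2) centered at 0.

-2*s^4 + 2*s^2

[s^0] = 0;  [s^1] = 0;  [s^2] = 2;  [s^3] = 0;  [s^4] = -2.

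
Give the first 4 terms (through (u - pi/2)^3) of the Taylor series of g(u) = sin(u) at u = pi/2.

[(u - pi/2)^0] = 1;  [(u - pi/2)^1] = 0;  [(u - pi/2)^2] = -1/2;  [(u - pi/2)^3] = 0.

1 - (u - pi/2)^2/2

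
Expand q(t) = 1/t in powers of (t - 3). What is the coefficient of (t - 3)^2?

1/27

Use the known series and substitute for the argument.
[(t - 3)^0] = 1/3;  [(t - 3)^1] = -1/9;  [(t - 3)^2] = 1/27.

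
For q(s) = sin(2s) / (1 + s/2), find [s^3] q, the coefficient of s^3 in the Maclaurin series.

Take the Cauchy product of the two expansions.
q(0) = 0
q′(0) = 2
q′′(0) = -2
q′′′(0) = -5
So c_3 = q′′′(0)/3! = -5/6.

-5/6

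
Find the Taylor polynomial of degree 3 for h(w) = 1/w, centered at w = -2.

-(w + 2)^3/16 - (w + 2)^2/8 - (w + 2)/4 - 1/2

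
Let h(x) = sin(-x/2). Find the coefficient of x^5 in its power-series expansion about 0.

Compute the successive derivatives at the expansion point and divide by k!.
h(0) = 0
h′(0) = -1/2
h′′(0) = 0
h′′′(0) = 1/8
h^(4)(0) = 0
h^(5)(0) = -1/32
The Taylor polynomial is Σ h^(k)(0)/k! · x^k.

-1/3840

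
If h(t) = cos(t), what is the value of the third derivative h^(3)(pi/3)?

sqrt(3)/2

The coefficient of (t - pi/3)^3 in the expansion is sqrt(3)/12, so h′′′(pi/3) = 3! * (sqrt(3)/12) = sqrt(3)/2.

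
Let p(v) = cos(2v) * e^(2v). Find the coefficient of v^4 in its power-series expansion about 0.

Take the Cauchy product of the two expansions.
p(0) = 1
p′(0) = 2
p′′(0) = 0
p′′′(0) = -16
p^(4)(0) = -64
So c_4 = p^(4)(0)/4! = -8/3.

-8/3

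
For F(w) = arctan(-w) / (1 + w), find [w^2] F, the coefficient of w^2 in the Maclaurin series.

1

Multiply the two series term by term and collect like powers.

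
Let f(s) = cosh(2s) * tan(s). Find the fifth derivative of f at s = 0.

Write out both Maclaurin series and multiply, keeping only the needed powers.
From the series, [s^5] f = 22/15; multiply by 5! = 120 to get 176.

176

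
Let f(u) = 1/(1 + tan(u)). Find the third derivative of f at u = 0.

-8

Compose series: expand the inner function first, then feed it into the outer expansion.
The coefficient of u^3 in the expansion is -4/3, so f′′′(0) = 3! * (-4/3) = -8.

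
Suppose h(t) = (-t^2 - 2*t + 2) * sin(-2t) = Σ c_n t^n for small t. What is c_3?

Shift and add copies of the series according to the polynomial's terms.
[t^0] = 0;  [t^1] = -4;  [t^2] = 4;  [t^3] = 14/3.

14/3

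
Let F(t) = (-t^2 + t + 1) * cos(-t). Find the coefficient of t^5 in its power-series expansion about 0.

1/24

Shift and add copies of the series according to the polynomial's terms.
[t^0] = 1;  [t^1] = 1;  [t^2] = -3/2;  [t^3] = -1/2;  [t^4] = 13/24;  [t^5] = 1/24.
So c_5 = F^(5)(0)/5! = 1/24.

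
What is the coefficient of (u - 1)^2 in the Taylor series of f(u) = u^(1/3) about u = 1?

-1/9

Compute the successive derivatives at the expansion point and divide by k!.
f(1) = 1
f′(1) = 1/3
f′′(1) = -2/9
Then c_k = f^(k)(1)/k! gives each Taylor coefficient.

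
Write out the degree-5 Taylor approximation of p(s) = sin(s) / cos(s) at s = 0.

Divide the numerator series by the denominator series (power-series long division).
[s^0] = 0;  [s^1] = 1;  [s^2] = 0;  [s^3] = 1/3;  [s^4] = 0;  [s^5] = 2/15.

2*s^5/15 + s^3/3 + s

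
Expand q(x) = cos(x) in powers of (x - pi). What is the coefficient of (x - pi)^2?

Apply the Taylor formula c_k = f^(k)(a)/k!.
[(x - pi)^0] = -1;  [(x - pi)^1] = 0;  [(x - pi)^2] = 1/2.
So c_2 = q′′(pi)/2! = 1/2.

1/2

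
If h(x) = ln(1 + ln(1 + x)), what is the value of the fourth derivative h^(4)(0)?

Let u equal the inner series; expand the outer function in u and truncate.
From the series, [x^4] h = -35/24; multiply by 4! = 24 to get -35.

-35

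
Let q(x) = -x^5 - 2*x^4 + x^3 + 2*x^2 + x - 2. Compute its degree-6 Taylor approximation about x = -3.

-(x + 3)^5 + 13*(x + 3)^4 - 65*(x + 3)^3 + 155*(x + 3)^2 - 173*(x + 3) + 67

Use the known series and substitute for the argument.
q(-3) = 67
q′(-3) = -173
q′′(-3) = 310
q′′′(-3) = -390
q^(4)(-3) = 312
q^(5)(-3) = -120
q^(6)(-3) = 0
Then c_k = q^(k)(-3)/k! gives each Taylor coefficient.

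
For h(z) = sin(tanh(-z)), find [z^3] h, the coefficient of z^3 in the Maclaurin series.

1/2

Let u equal the inner series; expand the outer function in u and truncate.
h(0) = 0
h′(0) = -1
h′′(0) = 0
h′′′(0) = 3
So c_3 = h′′′(0)/3! = 1/2.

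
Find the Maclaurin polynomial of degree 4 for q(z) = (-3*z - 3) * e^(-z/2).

7*z^4/128 - 5*z^3/16 + 9*z^2/8 - 3*z/2 - 3

Multiply each power in the prefactor through the base expansion.
q(0) = -3
q′(0) = -3/2
q′′(0) = 9/4
q′′′(0) = -15/8
q^(4)(0) = 21/16
The Taylor polynomial is Σ q^(k)(0)/k! · z^k.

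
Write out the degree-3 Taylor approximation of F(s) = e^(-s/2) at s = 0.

-s^3/48 + s^2/8 - s/2 + 1

F(0) = 1
F′(0) = -1/2
F′′(0) = 1/4
F′′′(0) = -1/8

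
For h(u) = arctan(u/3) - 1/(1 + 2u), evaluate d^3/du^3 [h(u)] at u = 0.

Combine the two series term by term.
From the series, [u^3] h = 647/81; multiply by 3! = 6 to get 1294/27.

1294/27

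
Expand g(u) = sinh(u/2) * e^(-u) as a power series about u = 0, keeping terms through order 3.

Multiply the two series term by term and collect like powers.
[u^0] = 0;  [u^1] = 1/2;  [u^2] = -1/2;  [u^3] = 13/48.

13*u^3/48 - u^2/2 + u/2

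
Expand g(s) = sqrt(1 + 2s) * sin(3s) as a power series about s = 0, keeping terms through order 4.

-3*s^4 - 6*s^3 + 3*s^2 + 3*s

Take the Cauchy product of the two expansions.
[s^0] = 0;  [s^1] = 3;  [s^2] = 3;  [s^3] = -6;  [s^4] = -3.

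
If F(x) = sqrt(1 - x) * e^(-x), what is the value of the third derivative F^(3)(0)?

Multiply the two series term by term and collect like powers.
The coefficient of x^3 in the expansion is -17/48, so F′′′(0) = 3! * (-17/48) = -17/8.

-17/8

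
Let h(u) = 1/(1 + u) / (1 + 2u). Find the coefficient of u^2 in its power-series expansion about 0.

7

Write out both Maclaurin series and multiply, keeping only the needed powers.
h(0) = 1
h′(0) = -3
h′′(0) = 14
Then c_k = h^(k)(0)/k! gives each Taylor coefficient.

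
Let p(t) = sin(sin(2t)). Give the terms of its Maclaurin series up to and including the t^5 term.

16*t^5/5 - 8*t^3/3 + 2*t

Compose series: expand the inner function first, then feed it into the outer expansion.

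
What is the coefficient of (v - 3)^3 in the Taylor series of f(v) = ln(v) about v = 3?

Differentiate repeatedly and evaluate at the center.
f(3) = ln(3)
f′(3) = 1/3
f′′(3) = -1/9
f′′′(3) = 2/27
The Taylor polynomial is Σ f^(k)(3)/k! · (v - 3)^k.

1/81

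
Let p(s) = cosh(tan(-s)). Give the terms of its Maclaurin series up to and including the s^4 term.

3*s^4/8 + s^2/2 + 1

Let u equal the inner series; expand the outer function in u and truncate.
p(0) = 1
p′(0) = 0
p′′(0) = 1
p′′′(0) = 0
p^(4)(0) = 9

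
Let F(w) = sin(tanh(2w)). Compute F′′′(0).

Compose series: expand the inner function first, then feed it into the outer expansion.
The coefficient of w^3 in the expansion is -4, so F′′′(0) = 3! * (-4) = -24.

-24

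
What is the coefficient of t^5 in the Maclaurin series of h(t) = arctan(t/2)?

1/160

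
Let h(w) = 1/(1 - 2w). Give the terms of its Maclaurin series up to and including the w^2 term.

h(0) = 1
h′(0) = 2
h′′(0) = 8

4*w^2 + 2*w + 1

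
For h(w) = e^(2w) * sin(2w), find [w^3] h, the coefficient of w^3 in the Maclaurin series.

8/3

Write out both Maclaurin series and multiply, keeping only the needed powers.
h(0) = 0
h′(0) = 2
h′′(0) = 8
h′′′(0) = 16
So c_3 = h′′′(0)/3! = 8/3.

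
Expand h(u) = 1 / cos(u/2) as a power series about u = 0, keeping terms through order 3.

u^2/8 + 1

Divide the numerator series by the denominator series (power-series long division).
[u^0] = 1;  [u^1] = 0;  [u^2] = 1/8;  [u^3] = 0.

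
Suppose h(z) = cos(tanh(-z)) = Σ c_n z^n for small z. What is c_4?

3/8

Let u equal the inner series; expand the outer function in u and truncate.
h(0) = 1
h′(0) = 0
h′′(0) = -1
h′′′(0) = 0
h^(4)(0) = 9
Dividing each by k! gives the coefficients c_0, ..., c_4.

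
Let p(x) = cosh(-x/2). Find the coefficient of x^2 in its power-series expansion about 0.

Apply the Taylor formula c_k = f^(k)(a)/k!.
[x^0] = 1;  [x^1] = 0;  [x^2] = 1/8.

1/8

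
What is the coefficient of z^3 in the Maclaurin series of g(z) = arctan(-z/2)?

1/24

g(0) = 0
g′(0) = -1/2
g′′(0) = 0
g′′′(0) = 1/4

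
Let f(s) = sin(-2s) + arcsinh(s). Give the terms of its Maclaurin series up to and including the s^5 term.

-23*s^5/120 + 7*s^3/6 - s

Combine the two series term by term.
[s^0] = 0;  [s^1] = -1;  [s^2] = 0;  [s^3] = 7/6;  [s^4] = 0;  [s^5] = -23/120.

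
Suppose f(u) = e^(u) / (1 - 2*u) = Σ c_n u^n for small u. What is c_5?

6331/120

Use 1/(1 - r) = Σ r^k on the denominator, then take the Cauchy product.
[u^0] = 1;  [u^1] = 3;  [u^2] = 13/2;  [u^3] = 79/6;  [u^4] = 211/8;  [u^5] = 6331/120.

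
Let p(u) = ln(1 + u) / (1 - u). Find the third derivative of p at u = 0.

Multiply the two series term by term and collect like powers.
From the series, [u^3] p = 5/6; multiply by 3! = 6 to get 5.

5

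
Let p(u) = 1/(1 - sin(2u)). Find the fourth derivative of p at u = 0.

256

Compose series: expand the inner function first, then feed it into the outer expansion.
The coefficient of u^4 in the expansion is 32/3, so p^(4)(0) = 4! * (32/3) = 256.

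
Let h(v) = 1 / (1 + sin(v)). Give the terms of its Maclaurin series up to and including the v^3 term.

Use the geometric series for the reciprocal, then substitute.
h(0) = 1
h′(0) = -1
h′′(0) = 2
h′′′(0) = -5
The Taylor polynomial is Σ h^(k)(0)/k! · v^k.

-5*v^3/6 + v^2 - v + 1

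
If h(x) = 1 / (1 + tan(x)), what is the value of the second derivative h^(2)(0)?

2

Write 1/(1+u) = 1 - u + u^2 - u^3 + ... and substitute the series for u.
The coefficient of x^2 in the expansion is 1, so h′′(0) = 2! * (1) = 2.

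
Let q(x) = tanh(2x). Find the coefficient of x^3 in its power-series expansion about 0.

-8/3

Differentiate repeatedly and evaluate at the center.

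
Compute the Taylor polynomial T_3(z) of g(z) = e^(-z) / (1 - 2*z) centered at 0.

Multiply the numerator's expansion by the denominator's geometric series.
[z^0] = 1;  [z^1] = 1;  [z^2] = 5/2;  [z^3] = 29/6.

29*z^3/6 + 5*z^2/2 + z + 1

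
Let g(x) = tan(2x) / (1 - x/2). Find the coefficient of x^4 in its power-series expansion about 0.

19/12

Write out both Maclaurin series and multiply, keeping only the needed powers.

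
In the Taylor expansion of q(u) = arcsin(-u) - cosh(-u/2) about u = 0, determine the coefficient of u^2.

-1/8

Add the two expansions coefficient-wise.
q(0) = -1
q′(0) = -1
q′′(0) = -1/4
Dividing each by k! gives the coefficients c_0, ..., c_2.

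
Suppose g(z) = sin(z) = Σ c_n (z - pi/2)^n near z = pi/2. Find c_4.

[(z - pi/2)^0] = 1;  [(z - pi/2)^1] = 0;  [(z - pi/2)^2] = -1/2;  [(z - pi/2)^3] = 0;  [(z - pi/2)^4] = 1/24.
So c_4 = g^(4)(pi/2)/4! = 1/24.

1/24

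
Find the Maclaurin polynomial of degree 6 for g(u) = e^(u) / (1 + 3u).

Write out both Maclaurin series and multiply, keeping only the needed powers.
[u^0] = 1;  [u^1] = -2;  [u^2] = 13/2;  [u^3] = -58/3;  [u^4] = 1393/24;  [u^5] = -10447/60;  [u^6] = 376093/720.

376093*u^6/720 - 10447*u^5/60 + 1393*u^4/24 - 58*u^3/3 + 13*u^2/2 - 2*u + 1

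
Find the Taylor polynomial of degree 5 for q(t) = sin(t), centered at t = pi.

Differentiate repeatedly and evaluate at the center.
q(pi) = 0
q′(pi) = -1
q′′(pi) = 0
q′′′(pi) = 1
q^(4)(pi) = 0
q^(5)(pi) = -1

-(t - pi)^5/120 + (t - pi)^3/6 - (t - pi)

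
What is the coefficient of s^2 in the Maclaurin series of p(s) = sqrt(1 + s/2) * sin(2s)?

Write out both Maclaurin series and multiply, keeping only the needed powers.
So c_2 = p′′(0)/2! = 1/2.

1/2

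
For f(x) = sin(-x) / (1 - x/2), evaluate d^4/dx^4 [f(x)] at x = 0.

-1

Multiply the two series term by term and collect like powers.
From the series, [x^4] f = -1/24; multiply by 4! = 24 to get -1.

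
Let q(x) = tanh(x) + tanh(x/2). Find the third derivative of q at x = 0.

Expand each term separately and add.
The coefficient of x^3 in the expansion is -3/8, so q′′′(0) = 3! * (-3/8) = -9/4.

-9/4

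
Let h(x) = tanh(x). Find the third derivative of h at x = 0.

-2

From the series, [x^3] h = -1/3; multiply by 3! = 6 to get -2.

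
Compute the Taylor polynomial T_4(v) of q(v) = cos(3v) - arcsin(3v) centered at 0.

Combine the two series term by term.
q(0) = 1
q′(0) = -3
q′′(0) = -9
q′′′(0) = -27
q^(4)(0) = 81

27*v^4/8 - 9*v^3/2 - 9*v^2/2 - 3*v + 1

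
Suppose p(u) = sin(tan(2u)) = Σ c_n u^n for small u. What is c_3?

Compose series: expand the inner function first, then feed it into the outer expansion.
p(0) = 0
p′(0) = 2
p′′(0) = 0
p′′′(0) = 8

4/3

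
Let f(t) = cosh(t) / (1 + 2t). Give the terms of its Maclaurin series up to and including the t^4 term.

433*t^4/24 - 9*t^3 + 9*t^2/2 - 2*t + 1

Multiply the two series term by term and collect like powers.
f(0) = 1
f′(0) = -2
f′′(0) = 9
f′′′(0) = -54
f^(4)(0) = 433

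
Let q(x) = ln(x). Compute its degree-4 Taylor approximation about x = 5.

-(x - 5)^4/2500 + (x - 5)^3/375 - (x - 5)^2/50 + (x - 5)/5 + ln(5)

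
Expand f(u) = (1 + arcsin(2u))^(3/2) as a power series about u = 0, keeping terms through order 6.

1369*u^6/240 + 89*u^5/40 + 19*u^4/8 + 3*u^3/2 + 3*u^2/2 + 3*u + 1

Compose series: expand the inner function first, then feed it into the outer expansion.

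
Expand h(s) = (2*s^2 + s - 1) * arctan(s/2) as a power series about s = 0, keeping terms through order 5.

Distribute the polynomial across the series and collect like powers.
[s^0] = 0;  [s^1] = -1/2;  [s^2] = 1/2;  [s^3] = 25/24;  [s^4] = -1/24;  [s^5] = -43/480.

-43*s^5/480 - s^4/24 + 25*s^3/24 + s^2/2 - s/2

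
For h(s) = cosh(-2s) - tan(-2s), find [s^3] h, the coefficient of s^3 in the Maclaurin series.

8/3

Combine the two series term by term.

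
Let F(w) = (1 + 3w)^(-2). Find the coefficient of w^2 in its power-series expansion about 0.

27

[w^0] = 1;  [w^1] = -6;  [w^2] = 27.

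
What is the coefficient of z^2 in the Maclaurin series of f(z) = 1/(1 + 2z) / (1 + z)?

Multiply the two series term by term and collect like powers.
[z^0] = 1;  [z^1] = -3;  [z^2] = 7.
So c_2 = f′′(0)/2! = 7.

7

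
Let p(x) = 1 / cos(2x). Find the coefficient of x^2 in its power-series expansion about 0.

Write the quotient as an unknown series and match coefficients against numerator = denominator · series.
p(0) = 1
p′(0) = 0
p′′(0) = 4
So c_2 = p′′(0)/2! = 2.

2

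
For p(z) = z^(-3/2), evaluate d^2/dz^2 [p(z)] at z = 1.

From the series, [(z - 1)^2] p = 15/8; multiply by 2! = 2 to get 15/4.

15/4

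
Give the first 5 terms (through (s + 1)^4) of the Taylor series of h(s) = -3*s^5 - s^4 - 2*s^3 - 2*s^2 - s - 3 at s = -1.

14*(s + 1)^4 - 28*(s + 1)^3 + 28*(s + 1)^2 - 14*(s + 1)

h(-1) = 0
h′(-1) = -14
h′′(-1) = 56
h′′′(-1) = -168
h^(4)(-1) = 336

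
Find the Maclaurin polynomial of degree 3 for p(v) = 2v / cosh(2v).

-4*v^3 + 2*v

Invert the denominator's series and multiply.
p(0) = 0
p′(0) = 2
p′′(0) = 0
p′′′(0) = -24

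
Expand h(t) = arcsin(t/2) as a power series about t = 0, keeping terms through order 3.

t^3/48 + t/2

Compute the successive derivatives at the expansion point and divide by k!.
[t^0] = 0;  [t^1] = 1/2;  [t^2] = 0;  [t^3] = 1/48.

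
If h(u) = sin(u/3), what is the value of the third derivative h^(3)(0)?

-1/27

Use the known series and substitute for the argument.
From the series, [u^3] h = -1/162; multiply by 3! = 6 to get -1/27.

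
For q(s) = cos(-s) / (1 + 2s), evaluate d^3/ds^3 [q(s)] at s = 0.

-42

Expand each factor separately, then convolve coefficients.
The coefficient of s^3 in the expansion is -7, so q′′′(0) = 3! * (-7) = -42.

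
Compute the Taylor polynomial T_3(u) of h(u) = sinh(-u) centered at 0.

-u^3/6 - u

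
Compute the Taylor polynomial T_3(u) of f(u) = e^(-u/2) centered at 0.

Differentiate repeatedly and evaluate at the center.
f(0) = 1
f′(0) = -1/2
f′′(0) = 1/4
f′′′(0) = -1/8
Then c_k = f^(k)(0)/k! gives each Taylor coefficient.

-u^3/48 + u^2/8 - u/2 + 1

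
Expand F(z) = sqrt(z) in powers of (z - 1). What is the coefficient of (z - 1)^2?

-1/8

F(1) = 1
F′(1) = 1/2
F′′(1) = -1/4
So c_2 = F′′(1)/2! = -1/8.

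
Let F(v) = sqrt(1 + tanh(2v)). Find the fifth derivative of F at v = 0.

Compose series: expand the inner function first, then feed it into the outer expansion.
The coefficient of v^5 in the expansion is 121/120, so F^(5)(0) = 5! * (121/120) = 121.

121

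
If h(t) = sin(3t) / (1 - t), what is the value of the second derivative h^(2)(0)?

6

Write out both Maclaurin series and multiply, keeping only the needed powers.
From the series, [t^2] h = 3; multiply by 2! = 2 to get 6.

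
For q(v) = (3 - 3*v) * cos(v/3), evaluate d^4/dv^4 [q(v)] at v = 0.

1/27

Multiply each power in the prefactor through the base expansion.
The coefficient of v^4 in the expansion is 1/648, so q^(4)(0) = 4! * (1/648) = 1/27.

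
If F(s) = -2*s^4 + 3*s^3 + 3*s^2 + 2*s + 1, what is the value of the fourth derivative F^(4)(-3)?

-48

From the series, [(s + 3)^4] F = -2; multiply by 4! = 24 to get -48.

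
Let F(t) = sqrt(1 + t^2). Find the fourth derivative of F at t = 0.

Apply the Taylor formula c_k = f^(k)(a)/k!.
The coefficient of t^4 in the expansion is -1/8, so F^(4)(0) = 4! * (-1/8) = -3.

-3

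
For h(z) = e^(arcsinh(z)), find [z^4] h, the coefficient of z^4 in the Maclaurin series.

-1/8

Let u equal the inner series; expand the outer function in u and truncate.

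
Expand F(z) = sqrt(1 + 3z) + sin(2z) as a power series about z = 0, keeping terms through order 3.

Add the two expansions coefficient-wise.
F(0) = 1
F′(0) = 7/2
F′′(0) = -9/4
F′′′(0) = 17/8
The Taylor polynomial is Σ F^(k)(0)/k! · z^k.

17*z^3/48 - 9*z^2/8 + 7*z/2 + 1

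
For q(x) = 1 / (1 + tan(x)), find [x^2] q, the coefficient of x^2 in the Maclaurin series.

Expand as Σ (-1)^k u^k with u equal to the inner function's series.
q(0) = 1
q′(0) = -1
q′′(0) = 2
So c_2 = q′′(0)/2! = 1.

1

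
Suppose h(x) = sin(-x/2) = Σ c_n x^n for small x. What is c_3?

1/48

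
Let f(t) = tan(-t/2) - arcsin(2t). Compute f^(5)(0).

-577/2

Combine the two series term by term.
From the series, [t^5] f = -577/240; multiply by 5! = 120 to get -577/2.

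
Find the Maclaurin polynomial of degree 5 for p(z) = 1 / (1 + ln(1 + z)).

Expand as Σ (-1)^k u^k with u equal to the inner function's series.
[z^0] = 1;  [z^1] = -1;  [z^2] = 3/2;  [z^3] = -7/3;  [z^4] = 11/3;  [z^5] = -347/60.

-347*z^5/60 + 11*z^4/3 - 7*z^3/3 + 3*z^2/2 - z + 1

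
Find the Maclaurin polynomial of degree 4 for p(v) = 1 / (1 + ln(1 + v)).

Expand as Σ (-1)^k u^k with u equal to the inner function's series.
[v^0] = 1;  [v^1] = -1;  [v^2] = 3/2;  [v^3] = -7/3;  [v^4] = 11/3.

11*v^4/3 - 7*v^3/3 + 3*v^2/2 - v + 1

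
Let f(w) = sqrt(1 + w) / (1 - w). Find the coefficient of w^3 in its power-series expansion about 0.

23/16

Take the Cauchy product of the two expansions.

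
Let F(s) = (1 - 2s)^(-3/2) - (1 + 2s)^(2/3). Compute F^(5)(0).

2508065/243

Add the two expansions coefficient-wise.
The coefficient of s^5 in the expansion is 501613/5832, so F^(5)(0) = 5! * (501613/5832) = 2508065/243.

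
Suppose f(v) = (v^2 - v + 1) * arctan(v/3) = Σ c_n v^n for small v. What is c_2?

-1/3

Multiply each power in the prefactor through the base expansion.
f(0) = 0
f′(0) = 1/3
f′′(0) = -2/3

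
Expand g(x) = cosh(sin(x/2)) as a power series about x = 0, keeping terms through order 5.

Compose series: expand the inner function first, then feed it into the outer expansion.
[x^0] = 1;  [x^1] = 0;  [x^2] = 1/8;  [x^3] = 0;  [x^4] = -1/128;  [x^5] = 0.

-x^4/128 + x^2/8 + 1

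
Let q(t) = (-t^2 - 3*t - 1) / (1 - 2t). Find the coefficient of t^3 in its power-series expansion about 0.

Shift and add copies of the series according to the polynomial's terms.

-22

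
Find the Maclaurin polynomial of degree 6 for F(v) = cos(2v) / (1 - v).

-19*v^6/45 - v^5/3 - v^4/3 - v^3 - v^2 + v + 1

Expand 1/(denominator) as a geometric series and multiply by the numerator's series.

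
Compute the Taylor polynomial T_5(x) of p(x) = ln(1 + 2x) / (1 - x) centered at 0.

76*x^5/15 - 4*x^4/3 + 8*x^3/3 + 2*x

Take the Cauchy product of the two expansions.
p(0) = 0
p′(0) = 2
p′′(0) = 0
p′′′(0) = 16
p^(4)(0) = -32
p^(5)(0) = 608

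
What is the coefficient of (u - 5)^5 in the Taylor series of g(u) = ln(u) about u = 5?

Differentiate repeatedly and evaluate at the center.
So c_5 = g^(5)(5)/5! = 1/15625.

1/15625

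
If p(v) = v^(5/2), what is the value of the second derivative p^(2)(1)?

The coefficient of (v - 1)^2 in the expansion is 15/8, so p′′(1) = 2! * (15/8) = 15/4.

15/4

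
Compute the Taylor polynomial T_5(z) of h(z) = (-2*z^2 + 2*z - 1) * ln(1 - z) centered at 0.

Multiply each power in the prefactor through the base expansion.
[z^0] = 0;  [z^1] = 1;  [z^2] = -3/2;  [z^3] = 4/3;  [z^4] = 7/12;  [z^5] = 11/30.

11*z^5/30 + 7*z^4/12 + 4*z^3/3 - 3*z^2/2 + z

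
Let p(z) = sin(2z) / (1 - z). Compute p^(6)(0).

Multiply the numerator's expansion by the denominator's geometric series.
From the series, [z^6] p = 14/15; multiply by 6! = 720 to get 672.

672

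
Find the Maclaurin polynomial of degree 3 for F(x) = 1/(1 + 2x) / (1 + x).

Multiply the two series term by term and collect like powers.
F(0) = 1
F′(0) = -3
F′′(0) = 14
F′′′(0) = -90

-15*x^3 + 7*x^2 - 3*x + 1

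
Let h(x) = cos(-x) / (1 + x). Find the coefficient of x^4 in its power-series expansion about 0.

Write out both Maclaurin series and multiply, keeping only the needed powers.
h(0) = 1
h′(0) = -1
h′′(0) = 1
h′′′(0) = -3
h^(4)(0) = 13

13/24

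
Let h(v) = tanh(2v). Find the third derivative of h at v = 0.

-16

The coefficient of v^3 in the expansion is -8/3, so h′′′(0) = 3! * (-8/3) = -16.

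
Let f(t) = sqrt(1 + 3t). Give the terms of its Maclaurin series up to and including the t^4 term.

-405*t^4/128 + 27*t^3/16 - 9*t^2/8 + 3*t/2 + 1

f(0) = 1
f′(0) = 3/2
f′′(0) = -9/4
f′′′(0) = 81/8
f^(4)(0) = -1215/16
Dividing each by k! gives the coefficients c_0, ..., c_4.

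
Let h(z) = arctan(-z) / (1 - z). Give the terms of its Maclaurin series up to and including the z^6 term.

Use 1/(1 - r) = Σ r^k on the denominator, then take the Cauchy product.
h(0) = 0
h′(0) = -1
h′′(0) = -2
h′′′(0) = -4
h^(4)(0) = -16
h^(5)(0) = -104
h^(6)(0) = -624
Then c_k = h^(k)(0)/k! gives each Taylor coefficient.

-13*z^6/15 - 13*z^5/15 - 2*z^4/3 - 2*z^3/3 - z^2 - z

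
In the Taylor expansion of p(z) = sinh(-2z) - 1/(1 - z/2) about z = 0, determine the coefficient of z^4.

-1/16

Expand each term separately and add.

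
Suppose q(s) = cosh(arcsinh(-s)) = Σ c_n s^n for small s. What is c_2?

1/2

Plug the Maclaurin series of the inner function into that of the outer and collect terms.
So c_2 = q′′(0)/2! = 1/2.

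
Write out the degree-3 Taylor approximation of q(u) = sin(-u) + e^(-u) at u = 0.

Expand each term separately and add.
q(0) = 1
q′(0) = -2
q′′(0) = 1
q′′′(0) = 0
The Taylor polynomial is Σ q^(k)(0)/k! · u^k.

u^2/2 - 2*u + 1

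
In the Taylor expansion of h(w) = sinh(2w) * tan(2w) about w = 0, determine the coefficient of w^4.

Multiply the two series term by term and collect like powers.
h(0) = 0
h′(0) = 0
h′′(0) = 8
h′′′(0) = 0
h^(4)(0) = 192
So c_4 = h^(4)(0)/4! = 8.

8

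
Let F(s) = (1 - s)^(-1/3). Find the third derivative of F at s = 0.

28/27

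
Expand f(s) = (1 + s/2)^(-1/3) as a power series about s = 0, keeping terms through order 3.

-7*s^3/324 + s^2/18 - s/6 + 1

Compute the successive derivatives at the expansion point and divide by k!.
f(0) = 1
f′(0) = -1/6
f′′(0) = 1/9
f′′′(0) = -7/54
Dividing each by k! gives the coefficients c_0, ..., c_3.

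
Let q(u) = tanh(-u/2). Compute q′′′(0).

The coefficient of u^3 in the expansion is 1/24, so q′′′(0) = 3! * (1/24) = 1/4.

1/4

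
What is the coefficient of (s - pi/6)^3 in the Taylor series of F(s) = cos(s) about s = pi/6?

1/12

Differentiate repeatedly and evaluate at the center.
F(pi/6) = sqrt(3)/2
F′(pi/6) = -1/2
F′′(pi/6) = -sqrt(3)/2
F′′′(pi/6) = 1/2
The Taylor polynomial is Σ F^(k)(pi/6)/k! · (s - pi/6)^k.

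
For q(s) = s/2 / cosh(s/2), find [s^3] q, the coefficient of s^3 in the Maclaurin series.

-1/16

Divide the numerator series by the denominator series (power-series long division).
q(0) = 0
q′(0) = 1/2
q′′(0) = 0
q′′′(0) = -3/8
Dividing each by k! gives the coefficients c_0, ..., c_3.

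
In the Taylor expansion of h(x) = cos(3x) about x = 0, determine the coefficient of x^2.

h(0) = 1
h′(0) = 0
h′′(0) = -9
Dividing each by k! gives the coefficients c_0, ..., c_2.

-9/2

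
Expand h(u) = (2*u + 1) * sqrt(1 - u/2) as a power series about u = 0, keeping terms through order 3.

Distribute the polynomial across the series and collect like powers.
h(0) = 1
h′(0) = 7/4
h′′(0) = -17/16
h′′′(0) = -27/64

-9*u^3/128 - 17*u^2/32 + 7*u/4 + 1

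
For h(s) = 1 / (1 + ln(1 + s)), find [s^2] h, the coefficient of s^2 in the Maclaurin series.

3/2

Use the geometric series for the reciprocal, then substitute.
h(0) = 1
h′(0) = -1
h′′(0) = 3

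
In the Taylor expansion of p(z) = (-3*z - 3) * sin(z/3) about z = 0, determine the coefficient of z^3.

Shift and add copies of the series according to the polynomial's terms.

1/54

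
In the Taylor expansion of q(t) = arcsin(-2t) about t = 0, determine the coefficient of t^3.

-4/3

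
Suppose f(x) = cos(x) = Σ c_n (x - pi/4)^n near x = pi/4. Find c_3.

f(pi/4) = sqrt(2)/2
f′(pi/4) = -sqrt(2)/2
f′′(pi/4) = -sqrt(2)/2
f′′′(pi/4) = sqrt(2)/2
The Taylor polynomial is Σ f^(k)(pi/4)/k! · (x - pi/4)^k.

sqrt(2)/12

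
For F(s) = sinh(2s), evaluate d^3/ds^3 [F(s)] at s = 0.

Use the known series and substitute for the argument.
From the series, [s^3] F = 4/3; multiply by 3! = 6 to get 8.

8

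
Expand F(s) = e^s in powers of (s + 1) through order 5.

[(s + 1)^0] = e^(-1);  [(s + 1)^1] = e^(-1);  [(s + 1)^2] = e^(-1)/2;  [(s + 1)^3] = e^(-1)/6;  [(s + 1)^4] = e^(-1)/24;  [(s + 1)^5] = e^(-1)/120.

(s + 1)^5*e^(-1)/120 + (s + 1)^4*e^(-1)/24 + (s + 1)^3*e^(-1)/6 + (s + 1)^2*e^(-1)/2 + (s + 1)*e^(-1) + e^(-1)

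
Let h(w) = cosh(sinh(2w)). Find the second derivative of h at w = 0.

4

Let u equal the inner series; expand the outer function in u and truncate.
The coefficient of w^2 in the expansion is 2, so h′′(0) = 2! * (2) = 4.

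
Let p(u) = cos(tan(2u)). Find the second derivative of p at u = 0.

Plug the Maclaurin series of the inner function into that of the outer and collect terms.
The coefficient of u^2 in the expansion is -2, so p′′(0) = 2! * (-2) = -4.

-4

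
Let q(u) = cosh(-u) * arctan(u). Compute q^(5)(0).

9

Take the Cauchy product of the two expansions.
The coefficient of u^5 in the expansion is 3/40, so q^(5)(0) = 5! * (3/40) = 9.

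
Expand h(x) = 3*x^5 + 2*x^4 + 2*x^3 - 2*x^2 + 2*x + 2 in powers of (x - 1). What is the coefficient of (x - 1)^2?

[(x - 1)^0] = 9;  [(x - 1)^1] = 27;  [(x - 1)^2] = 46.
So c_2 = h′′(1)/2! = 46.

46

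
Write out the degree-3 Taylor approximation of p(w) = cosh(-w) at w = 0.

w^2/2 + 1

[w^0] = 1;  [w^1] = 0;  [w^2] = 1/2;  [w^3] = 0.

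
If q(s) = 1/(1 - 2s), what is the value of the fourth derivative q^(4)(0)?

384

The coefficient of s^4 in the expansion is 16, so q^(4)(0) = 4! * (16) = 384.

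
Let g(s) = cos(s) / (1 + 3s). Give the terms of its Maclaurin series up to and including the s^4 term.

Take the Cauchy product of the two expansions.
g(0) = 1
g′(0) = -3
g′′(0) = 17
g′′′(0) = -153
g^(4)(0) = 1837
Dividing each by k! gives the coefficients c_0, ..., c_4.

1837*s^4/24 - 51*s^3/2 + 17*s^2/2 - 3*s + 1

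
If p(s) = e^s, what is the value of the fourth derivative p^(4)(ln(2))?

2

The coefficient of (s - ln(2))^4 in the expansion is 1/12, so p^(4)(ln(2)) = 4! * (1/12) = 2.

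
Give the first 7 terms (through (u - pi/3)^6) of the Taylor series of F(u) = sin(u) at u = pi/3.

-sqrt(3)*(u - pi/3)^6/1440 + (u - pi/3)^5/240 + sqrt(3)*(u - pi/3)^4/48 - (u - pi/3)^3/12 - sqrt(3)*(u - pi/3)^2/4 + (u - pi/3)/2 + sqrt(3)/2

F(pi/3) = sqrt(3)/2
F′(pi/3) = 1/2
F′′(pi/3) = -sqrt(3)/2
F′′′(pi/3) = -1/2
F^(4)(pi/3) = sqrt(3)/2
F^(5)(pi/3) = 1/2
F^(6)(pi/3) = -sqrt(3)/2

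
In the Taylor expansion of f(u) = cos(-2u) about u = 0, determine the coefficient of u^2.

-2

[u^0] = 1;  [u^1] = 0;  [u^2] = -2.
So c_2 = f′′(0)/2! = -2.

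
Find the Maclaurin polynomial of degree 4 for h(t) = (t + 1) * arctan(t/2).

Distribute the polynomial across the series and collect like powers.
h(0) = 0
h′(0) = 1/2
h′′(0) = 1
h′′′(0) = -1/4
h^(4)(0) = -1

-t^4/24 - t^3/24 + t^2/2 + t/2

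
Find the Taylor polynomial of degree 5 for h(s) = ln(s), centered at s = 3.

(s - 3)^5/1215 - (s - 3)^4/324 + (s - 3)^3/81 - (s - 3)^2/18 + (s - 3)/3 + ln(3)

h(3) = ln(3)
h′(3) = 1/3
h′′(3) = -1/9
h′′′(3) = 2/27
h^(4)(3) = -2/27
h^(5)(3) = 8/81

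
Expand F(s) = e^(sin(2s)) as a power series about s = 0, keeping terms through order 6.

-4*s^6/15 - 32*s^5/15 - 2*s^4 + 2*s^2 + 2*s + 1

Substitute the inner expansion into the outer series and collect powers.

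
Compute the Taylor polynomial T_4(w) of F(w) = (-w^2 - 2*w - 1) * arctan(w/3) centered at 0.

2*w^4/81 - 26*w^3/81 - 2*w^2/3 - w/3

Shift and add copies of the series according to the polynomial's terms.
F(0) = 0
F′(0) = -1/3
F′′(0) = -4/3
F′′′(0) = -52/27
F^(4)(0) = 16/27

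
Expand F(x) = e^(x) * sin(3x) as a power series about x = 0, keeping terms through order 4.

-4*x^4 - 3*x^3 + 3*x^2 + 3*x

Expand each factor separately, then convolve coefficients.
F(0) = 0
F′(0) = 3
F′′(0) = 6
F′′′(0) = -18
F^(4)(0) = -96
The Taylor polynomial is Σ F^(k)(0)/k! · x^k.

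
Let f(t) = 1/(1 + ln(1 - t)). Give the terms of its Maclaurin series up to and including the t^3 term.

7*t^3/3 + 3*t^2/2 + t + 1

Let u equal the inner series; expand the outer function in u and truncate.
f(0) = 1
f′(0) = 1
f′′(0) = 3
f′′′(0) = 14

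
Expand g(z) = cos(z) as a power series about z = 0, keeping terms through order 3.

Compute the successive derivatives at the expansion point and divide by k!.

1 - z^2/2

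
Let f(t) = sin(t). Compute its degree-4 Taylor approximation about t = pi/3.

sqrt(3)*(t - pi/3)^4/48 - (t - pi/3)^3/12 - sqrt(3)*(t - pi/3)^2/4 + (t - pi/3)/2 + sqrt(3)/2

f(pi/3) = sqrt(3)/2
f′(pi/3) = 1/2
f′′(pi/3) = -sqrt(3)/2
f′′′(pi/3) = -1/2
f^(4)(pi/3) = sqrt(3)/2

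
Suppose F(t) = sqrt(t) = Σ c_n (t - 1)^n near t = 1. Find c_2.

-1/8

F(1) = 1
F′(1) = 1/2
F′′(1) = -1/4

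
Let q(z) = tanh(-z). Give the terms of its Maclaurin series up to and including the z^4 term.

q(0) = 0
q′(0) = -1
q′′(0) = 0
q′′′(0) = 2
q^(4)(0) = 0
Dividing each by k! gives the coefficients c_0, ..., c_4.

z^3/3 - z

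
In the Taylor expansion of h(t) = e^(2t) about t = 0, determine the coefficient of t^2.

2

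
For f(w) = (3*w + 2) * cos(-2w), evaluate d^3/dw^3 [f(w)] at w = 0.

-36

Distribute the polynomial across the series and collect like powers.
The coefficient of w^3 in the expansion is -6, so f′′′(0) = 3! * (-6) = -36.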